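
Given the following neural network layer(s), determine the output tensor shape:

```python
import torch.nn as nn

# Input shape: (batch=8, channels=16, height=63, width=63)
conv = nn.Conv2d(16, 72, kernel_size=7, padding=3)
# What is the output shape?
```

Input: (8, 16, 63, 63) -> Output: (8, 72, 63, 63)

Answer: (8, 72, 63, 63)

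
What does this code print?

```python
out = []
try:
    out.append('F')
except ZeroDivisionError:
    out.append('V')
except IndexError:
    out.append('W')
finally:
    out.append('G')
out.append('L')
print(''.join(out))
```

Execution trace: 'F' (try body, no exception) → 'G' (finally) → 'L' (after the try/except). Output: FGL

Answer: FGL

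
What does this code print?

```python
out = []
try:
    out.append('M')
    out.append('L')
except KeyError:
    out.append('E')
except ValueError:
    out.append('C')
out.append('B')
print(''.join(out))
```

Execution trace: 'M' (try body) → 'L' (try body, no exception) → 'B' (after the try/except). Output: MLB

Answer: MLB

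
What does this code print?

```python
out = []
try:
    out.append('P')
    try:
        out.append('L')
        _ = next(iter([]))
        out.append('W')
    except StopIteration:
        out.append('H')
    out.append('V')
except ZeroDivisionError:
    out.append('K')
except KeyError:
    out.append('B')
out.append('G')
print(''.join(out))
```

Execution trace: 'P' (try body) → 'L' (inner try body) → 'H' (inner except StopIteration) → 'V' (try body, no exception) → 'G' (after the try/except). Output: PLHVG

Answer: PLHVG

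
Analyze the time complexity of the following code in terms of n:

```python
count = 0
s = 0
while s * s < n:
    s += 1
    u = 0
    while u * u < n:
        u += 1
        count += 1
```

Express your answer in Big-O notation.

Each loop level contributes: √n × √n. Multiplying the contributions gives O(n).

Answer: O(n)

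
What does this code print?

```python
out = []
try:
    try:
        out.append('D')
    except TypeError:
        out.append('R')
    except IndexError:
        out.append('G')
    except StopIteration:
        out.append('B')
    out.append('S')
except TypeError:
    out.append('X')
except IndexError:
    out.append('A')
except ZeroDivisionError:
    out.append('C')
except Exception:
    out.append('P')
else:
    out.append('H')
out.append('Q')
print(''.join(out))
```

Execution trace: 'D' (inner try body, no exception) → 'S' (try body, no exception) → 'H' (else) → 'Q' (after the try/except). Output: DSHQ

Answer: DSHQ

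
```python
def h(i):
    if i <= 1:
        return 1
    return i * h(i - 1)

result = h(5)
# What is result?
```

h(5) = 5 * 4 * 3 * 2 * 1 = 120

Answer: 120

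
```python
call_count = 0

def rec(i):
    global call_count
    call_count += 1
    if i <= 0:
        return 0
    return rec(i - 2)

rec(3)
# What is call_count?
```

Linear recursion stepping by 2: 3 calls from i=3 down to ≤0.

Answer: 3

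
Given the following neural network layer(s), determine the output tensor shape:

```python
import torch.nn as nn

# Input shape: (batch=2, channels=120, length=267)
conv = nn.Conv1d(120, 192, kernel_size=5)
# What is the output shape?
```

Input: (2, 120, 267) -> Output: (2, 192, 263)

Answer: (2, 192, 263)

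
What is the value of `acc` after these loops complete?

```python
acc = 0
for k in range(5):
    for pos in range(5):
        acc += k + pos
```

Sum of all k+pos for k,pos in 5x5
`acc` takes the values: 0 → 1 → 3 → 6 → 10 → 11 → 13 → 16 → 20 → 25 → 27 → 30 → 34 → 39 → 45 → 48 → 52 → 57 → 63 → 70 → 74 → 79 → 85 → 92 → 100

Answer: 100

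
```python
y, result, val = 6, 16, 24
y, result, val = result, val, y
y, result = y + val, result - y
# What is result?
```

Trace:
`y, result, val = 6, 16, 24` → y = 6; result = 16; val = 24
`y, result, val = result, val, y` → y = 16; result = 24; val = 6
`y, result = y + val, result - y` → y = 22; result = 8
So result = 8

Answer: 8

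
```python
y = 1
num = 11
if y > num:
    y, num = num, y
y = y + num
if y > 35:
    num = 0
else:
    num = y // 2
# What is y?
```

Trace:
`y = 1` → y = 1
`num = 11` → num = 11
`if y > num: ...` → y > num is False → no variable changes
`y = y + num` → y = 12
`if y > 35: ...` → y > 35 is False, take else branch → num = 6
So y = 12

Answer: 12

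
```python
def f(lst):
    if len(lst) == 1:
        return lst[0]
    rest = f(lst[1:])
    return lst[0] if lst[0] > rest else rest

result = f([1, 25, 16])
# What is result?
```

Recursive max over [1, 25, 16] = 25

Answer: 25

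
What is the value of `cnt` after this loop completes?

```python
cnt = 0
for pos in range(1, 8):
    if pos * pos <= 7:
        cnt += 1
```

Count numbers where pos² ≤ 7
`cnt` takes the values: 0 → 1 → 2

Answer: 2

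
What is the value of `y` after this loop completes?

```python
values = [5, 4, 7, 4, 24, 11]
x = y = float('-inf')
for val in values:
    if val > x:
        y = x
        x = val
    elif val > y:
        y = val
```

Second largest (with repeats) in [5, 4, 7, 4, 24, 11]
`y` takes the values: -inf → 4 → 5 → 7 → 11

Answer: 11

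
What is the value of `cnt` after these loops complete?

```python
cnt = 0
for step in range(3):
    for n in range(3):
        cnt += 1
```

3 * 3 = 9
`cnt` takes the values: 0 → 1 → 2 → 3 → 4 → 5 → 6 → 7 → 8 → 9

Answer: 9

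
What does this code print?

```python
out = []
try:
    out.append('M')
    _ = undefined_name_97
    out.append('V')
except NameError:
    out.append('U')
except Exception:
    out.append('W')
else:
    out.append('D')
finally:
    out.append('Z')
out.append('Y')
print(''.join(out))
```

Execution trace: 'M' (try body) → 'U' (except NameError) → 'Z' (finally) → 'Y' (after the try/except). Output: MUZY

Answer: MUZY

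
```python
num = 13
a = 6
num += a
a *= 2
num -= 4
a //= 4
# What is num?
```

Trace:
`num = 13` → num = 13
`a = 6` → a = 6
`num += a` → num = 19
`a *= 2` → a = 12
`num -= 4` → num = 15
`a //= 4` → a = 3
So num = 15

Answer: 15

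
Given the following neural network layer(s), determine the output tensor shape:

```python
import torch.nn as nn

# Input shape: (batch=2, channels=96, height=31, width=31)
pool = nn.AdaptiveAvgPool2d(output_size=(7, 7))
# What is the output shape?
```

Input: (2, 96, 31, 31) -> Output: (2, 96, 7, 7)

Answer: (2, 96, 7, 7)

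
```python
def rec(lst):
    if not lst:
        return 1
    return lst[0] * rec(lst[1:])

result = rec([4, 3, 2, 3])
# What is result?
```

Product over [4, 3, 2, 3] = 4 * 3 * 2 * 3 = 72

Answer: 72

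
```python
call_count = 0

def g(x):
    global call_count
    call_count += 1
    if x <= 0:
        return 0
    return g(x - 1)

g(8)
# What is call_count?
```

Linear recursion stepping by 1: 9 calls from x=8 down to ≤0.

Answer: 9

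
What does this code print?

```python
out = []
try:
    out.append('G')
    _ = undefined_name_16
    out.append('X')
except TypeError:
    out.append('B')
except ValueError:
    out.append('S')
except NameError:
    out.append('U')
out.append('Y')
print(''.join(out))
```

Execution trace: 'G' (try body) → 'U' (except NameError) → 'Y' (after the try/except). Output: GUY

Answer: GUY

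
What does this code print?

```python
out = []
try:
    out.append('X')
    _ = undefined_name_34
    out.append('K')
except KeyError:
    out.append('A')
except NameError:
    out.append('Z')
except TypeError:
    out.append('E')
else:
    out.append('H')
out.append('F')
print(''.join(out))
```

Execution trace: 'X' (try body) → 'Z' (except NameError) → 'F' (after the try/except). Output: XZF

Answer: XZF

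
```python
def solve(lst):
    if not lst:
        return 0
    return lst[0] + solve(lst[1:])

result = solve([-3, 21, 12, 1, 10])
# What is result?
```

(-3) + 21 + 12 + 1 + 10 + 0 = 41

Answer: 41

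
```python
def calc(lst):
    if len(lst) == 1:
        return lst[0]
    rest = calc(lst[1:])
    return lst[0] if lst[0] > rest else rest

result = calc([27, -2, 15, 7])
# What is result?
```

Recursive max over [27, -2, 15, 7] = 27

Answer: 27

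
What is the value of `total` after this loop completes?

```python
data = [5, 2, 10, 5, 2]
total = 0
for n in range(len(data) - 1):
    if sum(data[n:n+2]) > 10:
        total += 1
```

Count windows with sum > 10
`total` takes the values: 0 → 1 → 2

Answer: 2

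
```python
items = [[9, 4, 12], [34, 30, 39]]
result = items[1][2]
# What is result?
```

Trace:
`items = [[9, 4, 12], [34, 30, 39]]` → items = [[9, 4, 12], [34, 30, 39]]
`result = items[1][2]` → result = 39
So result = 39

Answer: 39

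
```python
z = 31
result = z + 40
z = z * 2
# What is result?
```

Trace:
`z = 31` → z = 31
`result = z + 40` → result = 71
`z = z * 2` → z = 62
So result = 71

Answer: 71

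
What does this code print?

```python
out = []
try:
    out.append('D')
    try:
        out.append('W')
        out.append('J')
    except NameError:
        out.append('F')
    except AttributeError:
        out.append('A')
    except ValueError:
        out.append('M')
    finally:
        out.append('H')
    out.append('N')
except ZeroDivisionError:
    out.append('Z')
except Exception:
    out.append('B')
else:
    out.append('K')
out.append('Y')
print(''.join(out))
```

Execution trace: 'D' (try body) → 'W' (inner try body) → 'J' (inner try body, no exception) → 'H' (inner finally) → 'N' (try body, no exception) → 'K' (else) → 'Y' (after the try/except). Output: DWJHNKY

Answer: DWJHNKY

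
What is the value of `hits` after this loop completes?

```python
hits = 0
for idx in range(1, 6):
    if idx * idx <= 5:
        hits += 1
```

Count numbers where idx² ≤ 5
`hits` takes the values: 0 → 1 → 2

Answer: 2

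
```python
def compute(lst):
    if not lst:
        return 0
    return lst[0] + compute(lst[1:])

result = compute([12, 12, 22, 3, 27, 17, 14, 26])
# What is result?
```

12 + 12 + 22 + 3 + 27 + 17 + 14 + 26 + 0 = 133

Answer: 133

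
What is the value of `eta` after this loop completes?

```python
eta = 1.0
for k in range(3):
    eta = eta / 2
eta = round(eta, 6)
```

Halving LR 3 times: 1 / 2^3
`eta` takes the values: 1.0 → 0.5 → 0.25 → 0.125

Answer: 0.125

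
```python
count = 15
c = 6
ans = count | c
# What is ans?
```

Trace:
`count = 15` → count = 15
`c = 6` → c = 6
`ans = count | c` → ans = 15
So ans = 15

Answer: 15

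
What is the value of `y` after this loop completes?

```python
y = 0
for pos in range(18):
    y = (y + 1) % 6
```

Increment mod 6, 18 times = 0
`y` takes the values: 0 → 1 → 2 → 3 → 4 → 5 → 0 → 1 → 2 → 3 → 4 → 5 → 0 → 1 → 2 → 3 → 4 → 5 → 0

Answer: 0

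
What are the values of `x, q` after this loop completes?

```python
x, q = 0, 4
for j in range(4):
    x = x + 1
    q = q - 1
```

x goes 0→4, q goes 4→0
`x, q` takes the values: (0, 4) → (1, 4) → (1, 3) → (2, 3) → (2, 2) → (3, 2) → (3, 1) → (4, 1) → (4, 0)

Answer: 4, 0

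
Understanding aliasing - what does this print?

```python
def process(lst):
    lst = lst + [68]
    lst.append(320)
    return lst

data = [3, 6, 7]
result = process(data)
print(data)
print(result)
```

Key concept: rebinding parameter vs mutation.
Step by step:
`data = [3, 6, 7]` → data = [3, 6, 7]
`result = process(data)` → result = [3, 6, 7, 68, 320]
`print(data)` → prints [3, 6, 7]
`print(result)` → prints [3, 6, 7, 68, 320]

Answer:
[3, 6, 7]
[3, 6, 7, 68, 320]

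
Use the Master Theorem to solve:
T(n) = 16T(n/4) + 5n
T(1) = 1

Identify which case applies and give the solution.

a=16, b=4, f(n)=5n. log_4(16) = 2. Since c=1 < 2, Case 1 applies: T(n) = Θ(n^log_b(a)) = O(n^2).

Answer: O(n^2) - Case 1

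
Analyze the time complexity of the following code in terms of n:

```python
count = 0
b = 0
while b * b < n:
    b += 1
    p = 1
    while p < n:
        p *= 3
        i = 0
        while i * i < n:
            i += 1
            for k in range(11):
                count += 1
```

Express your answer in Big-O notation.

Each loop level contributes: √n × log n × √n × 1. Multiplying the contributions gives O(n log n).

Answer: O(n log n)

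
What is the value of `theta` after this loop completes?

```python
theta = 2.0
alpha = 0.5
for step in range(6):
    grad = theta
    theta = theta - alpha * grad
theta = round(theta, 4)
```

Gradient descent: w = 2.0 * (1 - 0.5)^6
`theta` takes the values: 2.0 → 1.0 → 0.5 → 0.25 → 0.125 → 0.0625 → 0.03125 → 0.0312

Answer: 0.0312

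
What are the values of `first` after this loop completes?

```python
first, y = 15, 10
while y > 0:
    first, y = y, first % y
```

GCD of 15 and 10
`first` takes the values: 15 → 10 → 5

Answer: 5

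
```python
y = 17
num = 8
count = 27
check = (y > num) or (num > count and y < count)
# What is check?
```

Trace:
`y = 17` → y = 17
`num = 8` → num = 8
`count = 27` → count = 27
`check = (y > num) or (num > count and y < count)` → check = True
So check = True

Answer: True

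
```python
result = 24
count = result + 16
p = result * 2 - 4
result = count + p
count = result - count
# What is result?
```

Trace:
`result = 24` → result = 24
`count = result + 16` → count = 40
`p = result * 2 - 4` → p = 44
`result = count + p` → result = 84
`count = result - count` → count = 44
So result = 84

Answer: 84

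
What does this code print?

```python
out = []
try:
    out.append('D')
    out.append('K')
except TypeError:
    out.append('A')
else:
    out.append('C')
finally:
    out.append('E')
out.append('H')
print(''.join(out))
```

Execution trace: 'D' (try body) → 'K' (try body, no exception) → 'C' (else) → 'E' (finally) → 'H' (after the try/except). Output: DKCEH

Answer: DKCEH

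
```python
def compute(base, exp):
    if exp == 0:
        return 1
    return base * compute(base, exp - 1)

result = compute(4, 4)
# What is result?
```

compute(4, 4) = 4 * 4 * 4 * 4 = 256

Answer: 256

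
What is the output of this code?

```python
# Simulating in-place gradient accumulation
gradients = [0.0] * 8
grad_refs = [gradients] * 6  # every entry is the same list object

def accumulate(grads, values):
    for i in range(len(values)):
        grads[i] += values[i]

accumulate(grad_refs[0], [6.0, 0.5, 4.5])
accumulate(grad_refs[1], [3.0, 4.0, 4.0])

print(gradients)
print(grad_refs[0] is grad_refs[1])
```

Key concept: gradient accumulation aliasing.
Step by step:
`gradients = [0.0] * 8` → gradients = [0.0, 0.0, 0.0, 0.0, 0.0, 0.0, 0.0, 0.0]
`grad_refs = [gradients] * 6` → grad_refs = [[0.0, 0.0, 0.0, 0.0, 0.0, 0.0, 0.0, 0.0], [0.0, 0.0, 0.0, 0.0, 0.0, 0.0, 0.0, 0.0], [0.0, 0.0, 0.0, 0.0, 0.0, 0.0, 0.0, 0.0], [0.0, 0.0, 0.0, 0.0, 0.0, 0.0, 0.0, 0.0], [0.0, 0.0, 0.0, 0.0, 0.0, 0.0, 0.0, 0.0], [0.0, 0.0, 0.0, 0.0, 0.0, 0.0, 0.0, 0.0]]
`accumulate(grad_refs[0], [6.0, 0.5, 4.5])` → gradients = [6.0, 0.5, 4.5, 0.0, 0.0, 0.0, 0.0, 0.0]; grad_refs = [[6.0, 0.5, 4.5, 0.0, 0.0, 0.0, 0.0, 0.0], [6.0, 0.5, 4.5, 0.0, 0.0, 0.0, 0.0, 0.0], [6.0, 0.5, 4.5, 0.0, 0.0, 0.0, 0.0, 0.0], [6.0, 0.5, 4.5, 0.0, 0.0, 0.0, 0.0, 0.0], [6.0, 0.5, 4.5, 0.0, 0.0, 0.0, 0.0, 0.0], [6.0, 0.5, 4.5, 0.0, 0.0, 0.0, 0.0, 0.0]]
`accumulate(grad_refs[1], [3.0, 4.0, 4.0])` → gradients = [9.0, 4.5, 8.5, 0.0, 0.0, 0.0, 0.0, 0.0]; grad_refs = [[9.0, 4.5, 8.5, 0.0, 0.0, 0.0, 0.0, 0.0], [9.0, 4.5, 8.5, 0.0, 0.0, 0.0, 0.0, 0.0], [9.0, 4.5, 8.5, 0.0, 0.0, 0.0, 0.0, 0.0], [9.0, 4.5, 8.5, 0.0, 0.0, 0.0, 0.0, 0.0], [9.0, 4.5, 8.5, 0.0, 0.0, 0.0, 0.0, 0.0], [9.0, 4.5, 8.5, 0.0, 0.0, 0.0, 0.0, 0.0]]
`print(gradients)` → prints [9.0, 4.5, 8.5, 0.0, 0.0, 0.0, 0.0, 0.0]
`print(grad_refs[0] is grad_refs[1])` → prints True

Answer:
[9.0, 4.5, 8.5, 0.0, 0.0, 0.0, 0.0, 0.0]
True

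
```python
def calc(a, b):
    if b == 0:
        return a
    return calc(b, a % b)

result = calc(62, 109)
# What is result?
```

calc(62, 109) -> calc(109, 62) -> calc(62, 47) -> calc(47, 15) -> calc(15, 2) -> calc(2, 1) -> calc(1, 0) -> 1

Answer: 1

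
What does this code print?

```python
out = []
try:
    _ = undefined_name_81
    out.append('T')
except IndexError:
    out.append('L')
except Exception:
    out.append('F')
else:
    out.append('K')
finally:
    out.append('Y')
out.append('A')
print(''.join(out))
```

Execution trace: 'F' (except Exception) → 'Y' (finally) → 'A' (after the try/except). Output: FYA

Answer: FYA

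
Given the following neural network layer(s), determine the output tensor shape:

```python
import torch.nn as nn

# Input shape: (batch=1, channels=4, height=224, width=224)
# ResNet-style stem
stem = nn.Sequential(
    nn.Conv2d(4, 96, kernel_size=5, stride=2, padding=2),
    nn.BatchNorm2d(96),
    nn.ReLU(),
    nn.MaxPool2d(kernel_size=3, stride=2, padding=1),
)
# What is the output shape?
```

Input: (1, 4, 224, 224) -> after Conv2d 5x5 stride=2: (1, 96, 112, 112) -> Output: (1, 96, 56, 56)

Answer: (1, 96, 56, 56)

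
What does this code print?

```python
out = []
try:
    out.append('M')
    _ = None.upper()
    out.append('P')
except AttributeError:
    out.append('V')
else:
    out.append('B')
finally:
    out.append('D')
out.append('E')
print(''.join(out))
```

Execution trace: 'M' (try body) → 'V' (except AttributeError) → 'D' (finally) → 'E' (after the try/except). Output: MVDE

Answer: MVDE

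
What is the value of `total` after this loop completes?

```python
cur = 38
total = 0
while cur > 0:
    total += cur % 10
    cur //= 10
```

Sum digits of 38
`total` takes the values: 0 → 8 → 11

Answer: 11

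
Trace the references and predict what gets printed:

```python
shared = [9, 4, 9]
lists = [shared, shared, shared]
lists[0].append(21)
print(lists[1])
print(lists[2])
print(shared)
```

Key concept: list of same reference.
Step by step:
`shared = [9, 4, 9]` → shared = [9, 4, 9]
`lists = [shared, shared, shared]` → lists = [[9, 4, 9], [9, 4, 9], [9, 4, 9]]
`lists[0].append(21)` → shared = [9, 4, 9, 21]; lists = [[9, 4, 9, 21], [9, 4, 9, 21], [9, 4, 9, 21]]
`print(lists[1])` → prints [9, 4, 9, 21]
`print(lists[2])` → prints [9, 4, 9, 21]
`print(shared)` → prints [9, 4, 9, 21]

Answer:
[9, 4, 9, 21]
[9, 4, 9, 21]
[9, 4, 9, 21]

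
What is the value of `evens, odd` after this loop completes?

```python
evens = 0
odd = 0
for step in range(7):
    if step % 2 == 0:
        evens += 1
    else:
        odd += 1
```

Count evens and odds in range(7)
`evens, odd` takes the values: (0, 0) → (1, 0) → (1, 1) → (2, 1) → (2, 2) → (3, 2) → (3, 3) → (4, 3)

Answer: 4, 3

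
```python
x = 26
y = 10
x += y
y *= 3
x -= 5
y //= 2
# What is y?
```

Trace:
`x = 26` → x = 26
`y = 10` → y = 10
`x += y` → x = 36
`y *= 3` → y = 30
`x -= 5` → x = 31
`y //= 2` → y = 15
So y = 15

Answer: 15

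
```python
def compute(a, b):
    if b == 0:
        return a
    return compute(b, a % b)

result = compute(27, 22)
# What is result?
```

compute(27, 22) -> compute(22, 5) -> compute(5, 2) -> compute(2, 1) -> compute(1, 0) -> 1

Answer: 1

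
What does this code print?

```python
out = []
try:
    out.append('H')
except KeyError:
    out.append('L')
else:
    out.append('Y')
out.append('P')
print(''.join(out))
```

Execution trace: 'H' (try body, no exception) → 'Y' (else) → 'P' (after the try/except). Output: HYP

Answer: HYP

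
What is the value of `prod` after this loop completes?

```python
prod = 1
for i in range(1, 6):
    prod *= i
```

5! = 120
`prod` takes the values: 1 → 2 → 6 → 24 → 120

Answer: 120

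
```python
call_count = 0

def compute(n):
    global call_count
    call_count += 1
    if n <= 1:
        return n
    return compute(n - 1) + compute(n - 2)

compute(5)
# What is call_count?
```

Calls(n) = 1 + Calls(n-1) + Calls(n-2); Calls(0)=Calls(1)=1. For n=5 this gives 15.

Answer: 15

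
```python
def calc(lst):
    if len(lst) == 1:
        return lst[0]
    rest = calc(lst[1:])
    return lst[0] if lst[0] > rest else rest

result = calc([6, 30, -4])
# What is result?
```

Recursive max over [6, 30, -4] = 30

Answer: 30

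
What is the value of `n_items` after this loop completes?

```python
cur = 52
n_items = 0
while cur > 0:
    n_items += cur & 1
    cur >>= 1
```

Count set bits in 52 (binary: 0b110100)
`n_items` takes the values: 0 → 1 → 2 → 3

Answer: 3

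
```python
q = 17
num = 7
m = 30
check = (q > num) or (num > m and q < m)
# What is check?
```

Trace:
`q = 17` → q = 17
`num = 7` → num = 7
`m = 30` → m = 30
`check = (q > num) or (num > m and q < m)` → check = True
So check = True

Answer: True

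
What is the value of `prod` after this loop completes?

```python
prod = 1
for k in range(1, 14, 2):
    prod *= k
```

Product of 1, 3, 5, ... up to 13
`prod` takes the values: 1 → 3 → 15 → 105 → 945 → 10395 → 135135

Answer: 135135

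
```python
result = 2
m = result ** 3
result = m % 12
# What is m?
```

Trace:
`result = 2` → result = 2
`m = result ** 3` → m = 8
`result = m % 12` → result = 8
So m = 8

Answer: 8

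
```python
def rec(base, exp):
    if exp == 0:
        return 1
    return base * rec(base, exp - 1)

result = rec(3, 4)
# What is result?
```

rec(3, 4) = 3 * 3 * 3 * 3 = 81

Answer: 81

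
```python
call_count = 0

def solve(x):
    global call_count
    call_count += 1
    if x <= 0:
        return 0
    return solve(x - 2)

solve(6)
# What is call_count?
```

Linear recursion stepping by 2: 4 calls from x=6 down to ≤0.

Answer: 4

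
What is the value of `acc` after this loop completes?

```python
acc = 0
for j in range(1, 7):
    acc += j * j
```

Sum of squares 1² to 6² = 91
`acc` takes the values: 0 → 1 → 5 → 14 → 30 → 55 → 91

Answer: 91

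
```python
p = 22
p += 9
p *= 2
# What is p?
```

Trace:
`p = 22` → p = 22
`p += 9` → p = 31
`p *= 2` → p = 62
So p = 62

Answer: 62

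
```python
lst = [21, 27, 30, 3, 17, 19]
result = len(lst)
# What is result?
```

Trace:
`lst = [21, 27, 30, 3, 17, 19]` → lst = [21, 27, 30, 3, 17, 19]
`result = len(lst)` → result = 6
So result = 6

Answer: 6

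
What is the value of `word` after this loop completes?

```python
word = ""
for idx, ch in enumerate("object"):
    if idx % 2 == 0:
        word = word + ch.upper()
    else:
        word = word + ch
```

Uppercase even positions in 'object'
`word` takes the values: "" → "O" → "Ob" → "ObJ" → "ObJe" → "ObJeC" → "ObJeCt"

Answer: "ObJeCt"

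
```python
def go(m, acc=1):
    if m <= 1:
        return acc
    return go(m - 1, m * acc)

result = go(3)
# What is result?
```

Accumulator trace (n, acc): (3, 1) -> (2, 3) -> (1, 6) -> return 6

Answer: 6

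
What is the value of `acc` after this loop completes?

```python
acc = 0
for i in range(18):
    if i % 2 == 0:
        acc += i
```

Sum of even numbers 0 to 17
`acc` takes the values: 0 → 2 → 6 → 12 → 20 → 30 → 42 → 56 → 72

Answer: 72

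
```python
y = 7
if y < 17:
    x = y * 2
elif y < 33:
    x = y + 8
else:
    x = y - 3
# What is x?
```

Trace:
`y = 7` → y = 7
`if y < 17: ...` → y < 17 is True → x = 14
So x = 14

Answer: 14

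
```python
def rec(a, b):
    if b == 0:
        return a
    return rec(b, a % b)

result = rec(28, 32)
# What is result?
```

rec(28, 32) -> rec(32, 28) -> rec(28, 4) -> rec(4, 0) -> 4

Answer: 4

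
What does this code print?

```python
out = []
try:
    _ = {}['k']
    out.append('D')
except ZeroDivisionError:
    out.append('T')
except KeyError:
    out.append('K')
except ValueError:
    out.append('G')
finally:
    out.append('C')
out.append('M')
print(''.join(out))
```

Execution trace: 'K' (except KeyError) → 'C' (finally) → 'M' (after the try/except). Output: KCM

Answer: KCM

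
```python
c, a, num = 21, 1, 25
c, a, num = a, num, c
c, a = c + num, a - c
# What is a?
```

Trace:
`c, a, num = 21, 1, 25` → c = 21; a = 1; num = 25
`c, a, num = a, num, c` → c = 1; a = 25; num = 21
`c, a = c + num, a - c` → c = 22; a = 24
So a = 24

Answer: 24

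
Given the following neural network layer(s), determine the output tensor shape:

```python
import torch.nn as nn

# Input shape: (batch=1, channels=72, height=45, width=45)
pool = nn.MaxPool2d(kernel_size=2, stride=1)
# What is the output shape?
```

Input: (1, 72, 45, 45) -> Output: (1, 72, 44, 44)

Answer: (1, 72, 44, 44)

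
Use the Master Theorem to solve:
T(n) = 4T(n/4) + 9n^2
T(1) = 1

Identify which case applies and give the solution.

a=4, b=4, f(n)=9n^2. log_4(4) = 1. Since c=2 > 1 and the regularity condition holds (4(n/4)^2 = (4/4^2)n^2 with 4/4^2 < 1), Case 3 applies: T(n) = Θ(f(n)) = O(n^2).

Answer: O(n^2) - Case 3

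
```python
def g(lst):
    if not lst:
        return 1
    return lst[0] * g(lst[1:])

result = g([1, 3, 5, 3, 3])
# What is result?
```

Product over [1, 3, 5, 3, 3] = 1 * 3 * 5 * 3 * 3 = 135

Answer: 135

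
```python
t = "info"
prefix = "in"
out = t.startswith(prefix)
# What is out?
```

Trace:
`t = "info"` → t = 'info'
`prefix = "in"` → prefix = 'in'
`out = t.startswith(prefix)` → out = True
So out = True

Answer: True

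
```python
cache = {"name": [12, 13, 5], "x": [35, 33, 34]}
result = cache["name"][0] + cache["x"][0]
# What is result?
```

Trace:
`cache = {"name": [12, 13, 5], "x": [35, 33, 34]}` → cache = {'name': [12, 13, 5], 'x': [35, 33, 34]}
`result = cache["name"][0] + cache["x"][0]` → result = 47
So result = 47

Answer: 47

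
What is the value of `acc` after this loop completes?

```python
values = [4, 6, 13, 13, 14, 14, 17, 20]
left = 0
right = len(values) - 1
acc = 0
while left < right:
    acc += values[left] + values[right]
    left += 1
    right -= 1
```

Sum of pairs from ends
`acc` takes the values: 0 → 24 → 47 → 74 → 101

Answer: 101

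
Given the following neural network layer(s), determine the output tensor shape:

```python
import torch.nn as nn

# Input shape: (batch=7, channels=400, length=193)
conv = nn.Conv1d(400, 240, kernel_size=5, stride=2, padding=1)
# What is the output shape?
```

Input: (7, 400, 193) -> Output: (7, 240, 96)

Answer: (7, 240, 96)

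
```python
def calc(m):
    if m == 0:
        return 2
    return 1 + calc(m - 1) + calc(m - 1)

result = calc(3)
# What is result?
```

calc(m) = 1 + 2·calc(m-1), calc(0)=2. Closed form: (2+1)·2^3 - 1 = 23.

Answer: 23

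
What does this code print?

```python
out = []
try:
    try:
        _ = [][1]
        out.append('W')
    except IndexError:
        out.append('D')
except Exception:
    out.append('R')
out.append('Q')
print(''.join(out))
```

Execution trace: 'D' (inner except IndexError) → 'Q' (after the try/except). Output: DQ

Answer: DQ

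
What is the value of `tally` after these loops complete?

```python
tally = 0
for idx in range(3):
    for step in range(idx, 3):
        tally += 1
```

Upper triangle: 3 + 2 + ... + 1
`tally` takes the values: 0 → 1 → 2 → 3 → 4 → 5 → 6

Answer: 6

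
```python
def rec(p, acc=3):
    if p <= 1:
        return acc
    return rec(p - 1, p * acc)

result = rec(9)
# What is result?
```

Accumulator trace (n, acc): (9, 3) -> (8, 27) -> (7, 216) -> (6, 1512) -> (5, 9072) -> (4, 45360) -> (3, 181440) -> (2, 544320) -> (1, 1088640) -> return 1088640

Answer: 1088640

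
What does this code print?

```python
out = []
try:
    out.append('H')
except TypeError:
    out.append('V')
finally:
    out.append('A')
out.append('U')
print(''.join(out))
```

Execution trace: 'H' (try body, no exception) → 'A' (finally) → 'U' (after the try/except). Output: HAU

Answer: HAU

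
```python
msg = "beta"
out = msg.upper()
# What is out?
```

Trace:
`msg = "beta"` → msg = 'beta'
`out = msg.upper()` → out = 'BETA'
So out = 'BETA'

Answer: 'BETA'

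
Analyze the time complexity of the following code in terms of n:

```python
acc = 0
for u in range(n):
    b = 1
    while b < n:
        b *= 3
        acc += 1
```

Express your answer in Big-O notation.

Each loop level contributes: n × log n. Multiplying the contributions gives O(n log n).

Answer: O(n log n)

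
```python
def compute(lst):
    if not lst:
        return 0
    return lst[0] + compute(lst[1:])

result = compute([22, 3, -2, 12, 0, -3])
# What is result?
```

22 + 3 + (-2) + 12 + 0 + (-3) + 0 = 32

Answer: 32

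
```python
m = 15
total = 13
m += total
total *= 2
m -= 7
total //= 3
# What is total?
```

Trace:
`m = 15` → m = 15
`total = 13` → total = 13
`m += total` → m = 28
`total *= 2` → total = 26
`m -= 7` → m = 21
`total //= 3` → total = 8
So total = 8

Answer: 8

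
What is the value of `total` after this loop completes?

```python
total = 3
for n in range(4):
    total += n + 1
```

Start at 3, add 1 to 4 = 13
`total` takes the values: 3 → 4 → 6 → 9 → 13

Answer: 13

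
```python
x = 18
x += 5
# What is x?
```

Trace:
`x = 18` → x = 18
`x += 5` → x = 23
So x = 23

Answer: 23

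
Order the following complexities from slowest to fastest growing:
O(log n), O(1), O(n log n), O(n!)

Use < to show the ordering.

Ordered by growth rate: O(1) < O(log n) < O(n log n) < O(n!)

Answer: O(1) < O(log n) < O(n log n) < O(n!)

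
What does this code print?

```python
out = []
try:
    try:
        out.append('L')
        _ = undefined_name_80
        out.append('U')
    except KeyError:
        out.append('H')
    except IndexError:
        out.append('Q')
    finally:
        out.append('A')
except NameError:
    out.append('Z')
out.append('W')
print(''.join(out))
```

Execution trace: 'L' (try body) → 'A' (finally) → 'Z' (outer except NameError) → 'W' (after the try/except). Output: LAZW

Answer: LAZW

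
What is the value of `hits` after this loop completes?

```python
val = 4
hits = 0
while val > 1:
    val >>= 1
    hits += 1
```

Count right shifts until 1
`hits` takes the values: 0 → 1 → 2

Answer: 2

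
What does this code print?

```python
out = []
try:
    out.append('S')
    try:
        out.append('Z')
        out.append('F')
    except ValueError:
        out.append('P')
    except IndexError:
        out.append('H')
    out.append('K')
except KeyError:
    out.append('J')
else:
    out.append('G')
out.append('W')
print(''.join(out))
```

Execution trace: 'S' (try body) → 'Z' (inner try body) → 'F' (inner try body, no exception) → 'K' (try body, no exception) → 'G' (else) → 'W' (after the try/except). Output: SZFKGW

Answer: SZFKGW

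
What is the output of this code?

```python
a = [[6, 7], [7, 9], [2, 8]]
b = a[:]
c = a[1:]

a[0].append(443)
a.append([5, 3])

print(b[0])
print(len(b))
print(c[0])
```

Key concept: slice with nested mutation.
Step by step:
`a = [[6, 7], [7, 9], [2, 8]]` → a = [[6, 7], [7, 9], [2, 8]]
`b = a[:]` → b = [[6, 7], [7, 9], [2, 8]]
`c = a[1:]` → c = [[7, 9], [2, 8]]
`a[0].append(443)` → a = [[6, 7, 443], [7, 9], [2, 8]]; b = [[6, 7, 443], [7, 9], [2, 8]]
`a.append([5, 3])` → a = [[6, 7, 443], [7, 9], [2, 8], [5, 3]]
`print(b[0])` → prints [6, 7, 443]
`print(len(b))` → prints 3
`print(c[0])` → prints [7, 9]

Answer:
[6, 7, 443]
3
[7, 9]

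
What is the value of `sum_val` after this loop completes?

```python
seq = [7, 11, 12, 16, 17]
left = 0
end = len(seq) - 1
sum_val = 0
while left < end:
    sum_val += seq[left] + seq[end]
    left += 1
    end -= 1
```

Sum of pairs from ends
`sum_val` takes the values: 0 → 24 → 51

Answer: 51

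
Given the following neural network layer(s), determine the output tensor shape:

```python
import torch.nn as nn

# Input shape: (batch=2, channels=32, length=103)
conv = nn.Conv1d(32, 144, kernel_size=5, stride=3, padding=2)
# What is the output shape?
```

Input: (2, 32, 103) -> Output: (2, 144, 35)

Answer: (2, 144, 35)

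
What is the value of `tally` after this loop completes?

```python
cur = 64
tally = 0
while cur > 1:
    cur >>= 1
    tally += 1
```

Count right shifts until 1
`tally` takes the values: 0 → 1 → 2 → 3 → 4 → 5 → 6

Answer: 6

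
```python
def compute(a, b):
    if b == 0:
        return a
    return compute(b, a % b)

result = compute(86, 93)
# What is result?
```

compute(86, 93) -> compute(93, 86) -> compute(86, 7) -> compute(7, 2) -> compute(2, 1) -> compute(1, 0) -> 1

Answer: 1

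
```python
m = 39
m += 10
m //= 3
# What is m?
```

Trace:
`m = 39` → m = 39
`m += 10` → m = 49
`m //= 3` → m = 16
So m = 16

Answer: 16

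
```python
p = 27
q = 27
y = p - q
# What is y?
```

Trace:
`p = 27` → p = 27
`q = 27` → q = 27
`y = p - q` → y = 0
So y = 0

Answer: 0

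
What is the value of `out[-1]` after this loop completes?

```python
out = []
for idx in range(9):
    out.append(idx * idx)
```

Last element of squares 0 to 8
`out` takes the values: [] → [0] → [0, 1] → [0, 1, 4] → [0, 1, 4, 9] → [0, 1, 4, 9, 16] → [0, 1, 4, 9, 16, 25] → [0, 1, 4, 9, 16, 25, 36] → [0, 1, 4, 9, 16, 25, 36, 49] → [0, 1, 4, 9, 16, 25, 36, 49, 64]
So `out[-1]` = 64

Answer: 64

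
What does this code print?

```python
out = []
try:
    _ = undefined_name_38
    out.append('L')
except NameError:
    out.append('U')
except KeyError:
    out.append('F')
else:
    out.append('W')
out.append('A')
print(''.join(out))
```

Execution trace: 'U' (except NameError) → 'A' (after the try/except). Output: UA

Answer: UA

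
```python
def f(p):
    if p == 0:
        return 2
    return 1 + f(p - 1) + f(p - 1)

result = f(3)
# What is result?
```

f(p) = 1 + 2·f(p-1), f(0)=2. Closed form: (2+1)·2^3 - 1 = 23.

Answer: 23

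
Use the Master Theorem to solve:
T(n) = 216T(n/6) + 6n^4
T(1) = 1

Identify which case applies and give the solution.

a=216, b=6, f(n)=6n^4. log_6(216) = 3. Since c=4 > 3 and the regularity condition holds (216(n/6)^4 = (216/6^4)n^4 with 216/6^4 < 1), Case 3 applies: T(n) = Θ(f(n)) = O(n^4).

Answer: O(n^4) - Case 3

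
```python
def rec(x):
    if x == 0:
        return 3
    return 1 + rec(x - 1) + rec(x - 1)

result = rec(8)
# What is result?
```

rec(x) = 1 + 2·rec(x-1), rec(0)=3. Closed form: (3+1)·2^8 - 1 = 1023.

Answer: 1023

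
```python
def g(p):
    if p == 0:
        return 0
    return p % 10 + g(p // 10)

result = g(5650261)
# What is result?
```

Sum of digits of 5650261: 1 + 6 + 2 + 0 + 5 + 6 + 5 = 25

Answer: 25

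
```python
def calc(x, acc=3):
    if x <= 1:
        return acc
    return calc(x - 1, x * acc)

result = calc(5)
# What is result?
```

Accumulator trace (n, acc): (5, 3) -> (4, 15) -> (3, 60) -> (2, 180) -> (1, 360) -> return 360

Answer: 360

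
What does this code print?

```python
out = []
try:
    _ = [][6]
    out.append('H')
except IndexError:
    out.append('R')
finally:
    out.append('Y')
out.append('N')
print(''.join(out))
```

Execution trace: 'R' (except IndexError) → 'Y' (finally) → 'N' (after the try/except). Output: RYN

Answer: RYN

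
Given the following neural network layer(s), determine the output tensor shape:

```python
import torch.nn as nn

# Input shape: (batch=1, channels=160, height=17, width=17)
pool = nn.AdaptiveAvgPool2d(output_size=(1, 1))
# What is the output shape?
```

Input: (1, 160, 17, 17) -> Output: (1, 160, 1, 1)

Answer: (1, 160, 1, 1)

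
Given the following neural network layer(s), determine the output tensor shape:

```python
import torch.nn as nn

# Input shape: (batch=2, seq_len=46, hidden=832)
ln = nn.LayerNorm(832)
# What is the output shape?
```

Input: (2, 46, 832) -> Output: (2, 46, 832)

Answer: (2, 46, 832)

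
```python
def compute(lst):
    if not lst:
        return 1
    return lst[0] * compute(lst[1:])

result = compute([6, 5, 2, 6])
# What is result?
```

Product over [6, 5, 2, 6] = 6 * 5 * 2 * 6 = 360

Answer: 360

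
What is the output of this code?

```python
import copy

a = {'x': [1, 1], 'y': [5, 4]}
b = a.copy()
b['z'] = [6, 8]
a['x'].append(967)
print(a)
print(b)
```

Key concept: shallow copy of dict with mutable values.
Step by step:
`a = {'x': [1, 1], 'y': [5, 4]}` → a = {'x': [1, 1], 'y': [5, 4]}
`b = a.copy()` → b = {'x': [1, 1], 'y': [5, 4]}
`b['z'] = [6, 8]` → b = {'x': [1, 1], 'y': [5, 4], 'z': [6, 8]}
`a['x'].append(967)` → a = {'x': [1, 1, 967], 'y': [5, 4]}; b = {'x': [1, 1, 967], 'y': [5, 4], 'z': [6, 8]}
`print(a)` → prints {'x': [1, 1, 967], 'y': [5, 4]}
`print(b)` → prints {'x': [1, 1, 967], 'y': [5, 4], 'z': [6, 8]}

Answer:
{'x': [1, 1, 967], 'y': [5, 4]}
{'x': [1, 1, 967], 'y': [5, 4], 'z': [6, 8]}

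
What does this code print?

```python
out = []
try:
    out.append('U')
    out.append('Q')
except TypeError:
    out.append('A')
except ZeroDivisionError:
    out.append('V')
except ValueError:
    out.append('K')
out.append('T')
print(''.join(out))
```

Execution trace: 'U' (try body) → 'Q' (try body, no exception) → 'T' (after the try/except). Output: UQT

Answer: UQT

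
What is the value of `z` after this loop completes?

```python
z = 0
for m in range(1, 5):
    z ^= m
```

XOR of 1 to 4
`z` takes the values: 0 → 1 → 3 → 0 → 4

Answer: 4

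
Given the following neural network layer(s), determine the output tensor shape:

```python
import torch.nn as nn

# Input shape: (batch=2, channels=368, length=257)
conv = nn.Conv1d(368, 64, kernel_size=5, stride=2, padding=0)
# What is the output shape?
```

Input: (2, 368, 257) -> Output: (2, 64, 127)

Answer: (2, 64, 127)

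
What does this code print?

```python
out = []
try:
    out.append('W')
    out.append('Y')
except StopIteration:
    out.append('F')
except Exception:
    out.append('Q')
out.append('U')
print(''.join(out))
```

Execution trace: 'W' (try body) → 'Y' (try body, no exception) → 'U' (after the try/except). Output: WYU

Answer: WYU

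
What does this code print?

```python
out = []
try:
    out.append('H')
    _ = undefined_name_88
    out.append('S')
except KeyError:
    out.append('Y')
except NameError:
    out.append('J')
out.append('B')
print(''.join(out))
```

Execution trace: 'H' (try body) → 'J' (except NameError) → 'B' (after the try/except). Output: HJB

Answer: HJB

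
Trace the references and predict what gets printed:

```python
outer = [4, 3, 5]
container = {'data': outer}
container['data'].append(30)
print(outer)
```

Key concept: dict holds reference to list.
Step by step:
`outer = [4, 3, 5]` → outer = [4, 3, 5]
`container = {'data': outer}` → container = {'data': [4, 3, 5]}
`container['data'].append(30)` → outer = [4, 3, 5, 30]; container = {'data': [4, 3, 5, 30]}
`print(outer)` → prints [4, 3, 5, 30]

Answer: [4, 3, 5, 30]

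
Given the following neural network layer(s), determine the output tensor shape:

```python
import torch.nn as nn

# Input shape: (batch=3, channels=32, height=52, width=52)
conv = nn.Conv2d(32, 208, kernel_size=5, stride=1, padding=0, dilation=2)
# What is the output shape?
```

Input: (3, 32, 52, 52) -> Output: (3, 208, 44, 44)

Answer: (3, 208, 44, 44)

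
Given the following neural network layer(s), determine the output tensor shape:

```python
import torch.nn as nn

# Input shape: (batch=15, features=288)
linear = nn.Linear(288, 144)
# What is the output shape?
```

Input: (15, 288) -> Output: (15, 144)

Answer: (15, 144)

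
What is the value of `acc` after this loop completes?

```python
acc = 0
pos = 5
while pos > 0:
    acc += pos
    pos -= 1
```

Sum 5 down to 1
`acc` takes the values: 0 → 5 → 9 → 12 → 14 → 15

Answer: 15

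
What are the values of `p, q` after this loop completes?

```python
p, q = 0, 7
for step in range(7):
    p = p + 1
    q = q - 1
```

p goes 0→7, q goes 7→0
`p, q` takes the values: (0, 7) → (1, 7) → (1, 6) → (2, 6) → (2, 5) → (3, 5) → (3, 4) → (4, 4) → (4, 3) → (5, 3) → (5, 2) → (6, 2) → (6, 1) → (7, 1) → (7, 0)

Answer: 7, 0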